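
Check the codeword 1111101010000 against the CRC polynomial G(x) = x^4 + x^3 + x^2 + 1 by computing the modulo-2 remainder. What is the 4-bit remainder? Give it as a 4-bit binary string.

Modulo-2 division of 1111101010000 by 11101:
  pos 0: 11111 XOR 11101 = 00010
  pos 3: 10010 XOR 11101 = 01111
  pos 4: 11111 XOR 11101 = 00010
  pos 7: 10000 XOR 11101 = 01101
  pos 8: 11010 XOR 11101 = 00111
Remainder = 0111 (nonzero — an error is detected).

0111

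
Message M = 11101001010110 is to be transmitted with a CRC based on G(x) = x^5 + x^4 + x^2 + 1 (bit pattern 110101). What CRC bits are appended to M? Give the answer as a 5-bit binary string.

Append 5 zeros: 1110100101011000000. Divide by 110101 (XOR where the leading bit is 1):
  pos 0: 111010 XOR 110101 = 001111
  pos 2: 111101 XOR 110101 = 001000
  pos 4: 100001 XOR 110101 = 010100
  pos 5: 101000 XOR 110101 = 011101
  pos 6: 111011 XOR 110101 = 001110
  pos 8: 111010 XOR 110101 = 001111
  pos 10: 111100 XOR 110101 = 001001
  pos 12: 100100 XOR 110101 = 010001
  pos 13: 100010 XOR 110101 = 010111
Remainder (last 5 bits) = 10111. This is the CRC / FCS.

10111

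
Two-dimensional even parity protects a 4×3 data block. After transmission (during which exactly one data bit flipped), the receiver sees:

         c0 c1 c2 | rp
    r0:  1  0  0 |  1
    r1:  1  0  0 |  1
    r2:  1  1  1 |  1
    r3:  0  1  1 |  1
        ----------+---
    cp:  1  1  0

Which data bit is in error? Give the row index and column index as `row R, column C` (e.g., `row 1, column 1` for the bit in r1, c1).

row 3, column 1

Recompute each row's even parity and compare to rp:
  r0: data parity 1, sent rp 1 → ok
  r1: data parity 1, sent rp 1 → ok
  r2: data parity 1, sent rp 1 → ok
  r3: data parity 0, sent rp 1 → mismatch
Recompute each column's even parity and compare to cp:
  c0: data parity 1, sent cp 1 → ok
  c1: data parity 0, sent cp 1 → mismatch
  c2: data parity 0, sent cp 0 → ok
Exactly one row (r3) and one column (c1) fail → the flipped bit is at their intersection.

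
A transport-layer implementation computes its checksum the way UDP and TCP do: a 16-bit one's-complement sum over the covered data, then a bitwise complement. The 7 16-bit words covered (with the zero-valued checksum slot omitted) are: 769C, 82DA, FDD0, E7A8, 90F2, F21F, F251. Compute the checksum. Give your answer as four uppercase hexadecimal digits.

One's-complement addition (fold any carry out of bit 15 back into bit 0):
  0x769C + 0x82DA = 0x0F976
  0xF976 + 0xFDD0 = 0x1F746 → wrap carry → 0xF747
  0xF747 + 0xE7A8 = 0x1DEEF → wrap carry → 0xDEF0
  0xDEF0 + 0x90F2 = 0x16FE2 → wrap carry → 0x6FE3
  0x6FE3 + 0xF21F = 0x16202 → wrap carry → 0x6203
  0x6203 + 0xF251 = 0x15454 → wrap carry → 0x5455
One's-complement sum = 0x5455.
Checksum = ~0x5455 & 0xFFFF = 0xABAA.

ABAA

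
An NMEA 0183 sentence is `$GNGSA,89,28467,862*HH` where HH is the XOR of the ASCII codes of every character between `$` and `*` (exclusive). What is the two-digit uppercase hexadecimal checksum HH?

XOR the ASCII codes of the payload characters:
  'G' = 0x47 → acc = 0x47
  'N' = 0x4E → acc = 0x09
  'G' = 0x47 → acc = 0x4E
  'S' = 0x53 → acc = 0x1D
  'A' = 0x41 → acc = 0x5C
  ',' = 0x2C → acc = 0x70
  '8' = 0x38 → acc = 0x48
  '9' = 0x39 → acc = 0x71
  ',' = 0x2C → acc = 0x5D
  '2' = 0x32 → acc = 0x6F
  '8' = 0x38 → acc = 0x57
  '4' = 0x34 → acc = 0x63
  '6' = 0x36 → acc = 0x55
  '7' = 0x37 → acc = 0x62
  ',' = 0x2C → acc = 0x4E
  '8' = 0x38 → acc = 0x76
  '6' = 0x36 → acc = 0x40
  '2' = 0x32 → acc = 0x72
Checksum = 0x72.

72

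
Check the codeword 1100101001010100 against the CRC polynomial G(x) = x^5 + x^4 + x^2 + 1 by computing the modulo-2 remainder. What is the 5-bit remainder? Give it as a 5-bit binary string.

00111

Modulo-2 division of 1100101001010100 by 110101:
  pos 0: 110010 XOR 110101 = 000111
  pos 3: 111100 XOR 110101 = 001001
  pos 5: 100110 XOR 110101 = 010011
  pos 6: 100111 XOR 110101 = 010010
  pos 7: 100100 XOR 110101 = 010001
  pos 8: 100011 XOR 110101 = 010110
  pos 9: 101100 XOR 110101 = 011001
  pos 10: 110010 XOR 110101 = 000111
Remainder = 00111 (nonzero — an error is detected).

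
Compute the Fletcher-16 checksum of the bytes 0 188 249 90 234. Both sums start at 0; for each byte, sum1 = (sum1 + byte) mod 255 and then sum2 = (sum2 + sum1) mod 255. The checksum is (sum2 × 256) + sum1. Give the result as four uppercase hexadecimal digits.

80FB

Running sums (mod 255):
  after byte 0 (0): sum1=0, sum2=0
  after byte 1 (188): sum1=188, sum2=188
  after byte 2 (249): sum1=182, sum2=115
  after byte 3 (90): sum1=17, sum2=132
  after byte 4 (234): sum1=251, sum2=128
Checksum = sum2·256 + sum1 = 128·256 + 251 = 33019 = 0x80FB.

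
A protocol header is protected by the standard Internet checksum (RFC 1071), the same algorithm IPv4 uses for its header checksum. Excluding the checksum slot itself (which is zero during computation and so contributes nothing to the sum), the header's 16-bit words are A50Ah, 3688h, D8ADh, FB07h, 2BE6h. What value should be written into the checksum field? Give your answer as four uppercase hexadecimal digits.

One's-complement addition (fold any carry out of bit 15 back into bit 0):
  0xA50A + 0x3688 = 0x0DB92
  0xDB92 + 0xD8AD = 0x1B43F → wrap carry → 0xB440
  0xB440 + 0xFB07 = 0x1AF47 → wrap carry → 0xAF48
  0xAF48 + 0x2BE6 = 0x0DB2E
One's-complement sum = 0xDB2E.
Checksum = ~0xDB2E & 0xFFFF = 0x24D1.

24D1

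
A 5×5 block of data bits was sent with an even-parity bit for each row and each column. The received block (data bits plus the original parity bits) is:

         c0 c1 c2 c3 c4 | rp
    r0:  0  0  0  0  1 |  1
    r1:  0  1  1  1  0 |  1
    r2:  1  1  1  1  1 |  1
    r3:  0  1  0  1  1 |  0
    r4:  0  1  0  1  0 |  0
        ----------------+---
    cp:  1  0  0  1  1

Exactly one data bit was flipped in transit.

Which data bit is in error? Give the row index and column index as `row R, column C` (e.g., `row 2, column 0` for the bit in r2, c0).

row 3, column 3

Recompute each row's even parity and compare to rp:
  r0: data parity 1, sent rp 1 → ok
  r1: data parity 1, sent rp 1 → ok
  r2: data parity 1, sent rp 1 → ok
  r3: data parity 1, sent rp 0 → mismatch
  r4: data parity 0, sent rp 0 → ok
Recompute each column's even parity and compare to cp:
  c0: data parity 1, sent cp 1 → ok
  c1: data parity 0, sent cp 0 → ok
  c2: data parity 0, sent cp 0 → ok
  c3: data parity 0, sent cp 1 → mismatch
  c4: data parity 1, sent cp 1 → ok
Exactly one row (r3) and one column (c3) fail → the flipped bit is at their intersection.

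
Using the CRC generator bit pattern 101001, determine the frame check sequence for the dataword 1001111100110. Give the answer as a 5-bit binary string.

10011

Append 5 zeros: 100111110011000000. Divide by 101001 (XOR where the leading bit is 1):
  pos 0: 100111 XOR 101001 = 001110
  pos 2: 111011 XOR 101001 = 010010
  pos 3: 100100 XOR 101001 = 001101
  pos 5: 110101 XOR 101001 = 011100
  pos 6: 111001 XOR 101001 = 010000
  pos 7: 100000 XOR 101001 = 001001
  pos 9: 100100 XOR 101001 = 001101
  pos 11: 110100 XOR 101001 = 011101
  pos 12: 111010 XOR 101001 = 010011
Remainder (last 5 bits) = 10011. This is the CRC / FCS.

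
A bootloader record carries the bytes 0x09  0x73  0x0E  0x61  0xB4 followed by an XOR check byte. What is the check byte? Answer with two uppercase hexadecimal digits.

XOR the bytes together:
  start with 0x09
  0x09 ⊕ 0x73 = 0x7A
  0x7A ⊕ 0x0E = 0x74
  0x74 ⊕ 0x61 = 0x15
  0x15 ⊕ 0xB4 = 0xA1

A1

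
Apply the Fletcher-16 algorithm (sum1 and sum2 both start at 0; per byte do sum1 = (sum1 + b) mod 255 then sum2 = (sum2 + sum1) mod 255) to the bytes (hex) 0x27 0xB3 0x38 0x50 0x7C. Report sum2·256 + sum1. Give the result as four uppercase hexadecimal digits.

Running sums (mod 255):
  after byte 0 (0x27): sum1=39, sum2=39
  after byte 1 (0xB3): sum1=218, sum2=2
  after byte 2 (0x38): sum1=19, sum2=21
  after byte 3 (0x50): sum1=99, sum2=120
  after byte 4 (0x7C): sum1=223, sum2=88
Checksum = sum2·256 + sum1 = 88·256 + 223 = 22751 = 0x58DF.

58DF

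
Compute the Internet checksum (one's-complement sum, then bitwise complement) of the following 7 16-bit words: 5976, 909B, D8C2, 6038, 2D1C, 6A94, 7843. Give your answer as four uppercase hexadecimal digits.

CCFE

One's-complement addition (fold any carry out of bit 15 back into bit 0):
  0x5976 + 0x909B = 0x0EA11
  0xEA11 + 0xD8C2 = 0x1C2D3 → wrap carry → 0xC2D4
  0xC2D4 + 0x6038 = 0x1230C → wrap carry → 0x230D
  0x230D + 0x2D1C = 0x05029
  0x5029 + 0x6A94 = 0x0BABD
  0xBABD + 0x7843 = 0x13300 → wrap carry → 0x3301
One's-complement sum = 0x3301.
Checksum = ~0x3301 & 0xFFFF = 0xCCFE.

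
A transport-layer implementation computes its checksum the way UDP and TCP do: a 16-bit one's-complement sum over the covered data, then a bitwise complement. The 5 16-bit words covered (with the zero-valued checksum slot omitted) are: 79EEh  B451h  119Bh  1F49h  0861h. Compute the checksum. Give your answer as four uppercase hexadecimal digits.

987A

One's-complement addition (fold any carry out of bit 15 back into bit 0):
  0x79EE + 0xB451 = 0x12E3F → wrap carry → 0x2E40
  0x2E40 + 0x119B = 0x03FDB
  0x3FDB + 0x1F49 = 0x05F24
  0x5F24 + 0x0861 = 0x06785
One's-complement sum = 0x6785.
Checksum = ~0x6785 & 0xFFFF = 0x987A.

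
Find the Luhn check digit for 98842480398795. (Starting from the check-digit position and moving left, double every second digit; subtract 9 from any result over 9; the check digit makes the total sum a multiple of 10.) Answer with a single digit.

Partial digits right→left: 5 9 7 8 9 3 0 8 4 2 4 8 8 9
Double every second digit counting from the check-digit position (so the 1st, 3rd, 5th, ... of the partial from the right).
  doubled (with −9 where >9): 1 5 9 0 8 8 7 → sum 38
  kept as-is: 9 8 3 8 2 8 9 → sum 47
Total = 38 + 47 = 85.
Check digit = (10 − (85 mod 10)) mod 10 = 5.

5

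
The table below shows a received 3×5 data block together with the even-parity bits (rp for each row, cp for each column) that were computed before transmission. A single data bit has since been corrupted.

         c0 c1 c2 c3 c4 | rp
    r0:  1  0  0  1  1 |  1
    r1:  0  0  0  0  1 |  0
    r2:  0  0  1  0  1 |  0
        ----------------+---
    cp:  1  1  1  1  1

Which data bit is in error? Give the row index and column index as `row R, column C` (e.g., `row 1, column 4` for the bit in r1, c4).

Recompute each row's even parity and compare to rp:
  r0: data parity 1, sent rp 1 → ok
  r1: data parity 1, sent rp 0 → mismatch
  r2: data parity 0, sent rp 0 → ok
Recompute each column's even parity and compare to cp:
  c0: data parity 1, sent cp 1 → ok
  c1: data parity 0, sent cp 1 → mismatch
  c2: data parity 1, sent cp 1 → ok
  c3: data parity 1, sent cp 1 → ok
  c4: data parity 1, sent cp 1 → ok
Exactly one row (r1) and one column (c1) fail → the flipped bit is at their intersection.

row 1, column 1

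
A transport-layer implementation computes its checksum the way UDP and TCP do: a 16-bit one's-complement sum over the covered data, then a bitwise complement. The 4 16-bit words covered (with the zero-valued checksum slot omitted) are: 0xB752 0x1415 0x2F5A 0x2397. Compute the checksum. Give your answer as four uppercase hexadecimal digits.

E1A6

One's-complement addition (fold any carry out of bit 15 back into bit 0):
  0xB752 + 0x1415 = 0x0CB67
  0xCB67 + 0x2F5A = 0x0FAC1
  0xFAC1 + 0x2397 = 0x11E58 → wrap carry → 0x1E59
One's-complement sum = 0x1E59.
Checksum = ~0x1E59 & 0xFFFF = 0xE1A6.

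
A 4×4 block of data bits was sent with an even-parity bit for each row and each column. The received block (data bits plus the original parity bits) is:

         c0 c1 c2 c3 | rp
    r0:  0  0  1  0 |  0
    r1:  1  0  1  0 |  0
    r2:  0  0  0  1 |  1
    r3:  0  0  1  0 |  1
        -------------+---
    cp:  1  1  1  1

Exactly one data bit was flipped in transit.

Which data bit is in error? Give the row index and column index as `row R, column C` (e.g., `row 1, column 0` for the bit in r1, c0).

row 0, column 1

Recompute each row's even parity and compare to rp:
  r0: data parity 1, sent rp 0 → mismatch
  r1: data parity 0, sent rp 0 → ok
  r2: data parity 1, sent rp 1 → ok
  r3: data parity 1, sent rp 1 → ok
Recompute each column's even parity and compare to cp:
  c0: data parity 1, sent cp 1 → ok
  c1: data parity 0, sent cp 1 → mismatch
  c2: data parity 1, sent cp 1 → ok
  c3: data parity 1, sent cp 1 → ok
Exactly one row (r0) and one column (c1) fail → the flipped bit is at their intersection.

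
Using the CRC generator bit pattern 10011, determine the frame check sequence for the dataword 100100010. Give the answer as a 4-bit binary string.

Append 4 zeros: 1001000100000. Divide by 10011 (XOR where the leading bit is 1):
  pos 0: 10010 XOR 10011 = 00001
  pos 4: 10010 XOR 10011 = 00001
  pos 8: 10000 XOR 10011 = 00011
Remainder (last 4 bits) = 0011. This is the CRC / FCS.

0011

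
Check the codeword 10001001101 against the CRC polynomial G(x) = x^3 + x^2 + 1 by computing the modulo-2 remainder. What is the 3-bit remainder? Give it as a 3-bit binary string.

Modulo-2 division of 10001001101 by 1101:
  pos 0: 1000 XOR 1101 = 0101
  pos 1: 1011 XOR 1101 = 0110
  pos 2: 1100 XOR 1101 = 0001
  pos 5: 1011 XOR 1101 = 0110
  pos 6: 1100 XOR 1101 = 0001
Remainder = 011 (nonzero — an error is detected).

011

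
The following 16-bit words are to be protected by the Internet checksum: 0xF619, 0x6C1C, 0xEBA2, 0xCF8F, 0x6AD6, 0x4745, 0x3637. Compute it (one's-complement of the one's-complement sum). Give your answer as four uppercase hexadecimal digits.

FA43

One's-complement addition (fold any carry out of bit 15 back into bit 0):
  0xF619 + 0x6C1C = 0x16235 → wrap carry → 0x6236
  0x6236 + 0xEBA2 = 0x14DD8 → wrap carry → 0x4DD9
  0x4DD9 + 0xCF8F = 0x11D68 → wrap carry → 0x1D69
  0x1D69 + 0x6AD6 = 0x0883F
  0x883F + 0x4745 = 0x0CF84
  0xCF84 + 0x3637 = 0x105BB → wrap carry → 0x05BC
One's-complement sum = 0x05BC.
Checksum = ~0x05BC & 0xFFFF = 0xFA43.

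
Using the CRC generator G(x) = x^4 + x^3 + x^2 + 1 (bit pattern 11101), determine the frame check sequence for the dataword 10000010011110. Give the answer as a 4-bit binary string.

Append 4 zeros: 100000100111100000. Divide by 11101 (XOR where the leading bit is 1):
  pos 0: 10000 XOR 11101 = 01101
  pos 1: 11010 XOR 11101 = 00111
  pos 3: 11110 XOR 11101 = 00011
  pos 6: 11011 XOR 11101 = 00110
  pos 8: 11011 XOR 11101 = 00110
  pos 10: 11000 XOR 11101 = 00101
  pos 12: 10100 XOR 11101 = 01001
  pos 13: 10010 XOR 11101 = 01111
Remainder (last 4 bits) = 1111. This is the CRC / FCS.

1111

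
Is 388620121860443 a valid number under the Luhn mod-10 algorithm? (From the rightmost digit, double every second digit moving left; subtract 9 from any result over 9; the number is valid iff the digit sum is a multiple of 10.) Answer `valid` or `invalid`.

invalid

From the right, keep odd positions and double even positions (subtract 9 from any doubled value over 9):
  doubled (positions 2,4,...): 8 0 7 4 0 3 7 → sum 29
  kept (positions 1,3,...): 3 4 6 1 1 2 8 3 → sum 28
Total = 57.
57 mod 10 = 7, so the number is invalid.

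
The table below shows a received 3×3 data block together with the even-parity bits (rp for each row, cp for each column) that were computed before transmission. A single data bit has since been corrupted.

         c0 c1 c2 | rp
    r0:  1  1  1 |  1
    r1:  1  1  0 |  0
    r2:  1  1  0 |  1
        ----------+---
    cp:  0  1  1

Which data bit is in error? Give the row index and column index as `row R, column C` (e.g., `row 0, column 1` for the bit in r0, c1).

Recompute each row's even parity and compare to rp:
  r0: data parity 1, sent rp 1 → ok
  r1: data parity 0, sent rp 0 → ok
  r2: data parity 0, sent rp 1 → mismatch
Recompute each column's even parity and compare to cp:
  c0: data parity 1, sent cp 0 → mismatch
  c1: data parity 1, sent cp 1 → ok
  c2: data parity 1, sent cp 1 → ok
Exactly one row (r2) and one column (c0) fail → the flipped bit is at their intersection.

row 2, column 0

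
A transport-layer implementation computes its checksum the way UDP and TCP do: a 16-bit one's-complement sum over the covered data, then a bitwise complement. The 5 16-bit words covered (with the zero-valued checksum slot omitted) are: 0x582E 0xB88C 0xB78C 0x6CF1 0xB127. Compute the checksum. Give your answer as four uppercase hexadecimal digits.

199F

One's-complement addition (fold any carry out of bit 15 back into bit 0):
  0x582E + 0xB88C = 0x110BA → wrap carry → 0x10BB
  0x10BB + 0xB78C = 0x0C847
  0xC847 + 0x6CF1 = 0x13538 → wrap carry → 0x3539
  0x3539 + 0xB127 = 0x0E660
One's-complement sum = 0xE660.
Checksum = ~0xE660 & 0xFFFF = 0x199F.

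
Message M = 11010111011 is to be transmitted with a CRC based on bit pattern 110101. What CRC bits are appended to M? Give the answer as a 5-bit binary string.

Append 5 zeros: 1101011101100000. Divide by 110101 (XOR where the leading bit is 1):
  pos 0: 110101 XOR 110101 = 000000
  pos 6: 110110 XOR 110101 = 000011
  pos 10: 110000 XOR 110101 = 000101
Remainder (last 5 bits) = 00101. This is the CRC / FCS.

00101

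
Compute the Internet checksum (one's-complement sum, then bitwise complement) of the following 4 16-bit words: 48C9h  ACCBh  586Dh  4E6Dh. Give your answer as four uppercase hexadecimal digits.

One's-complement addition (fold any carry out of bit 15 back into bit 0):
  0x48C9 + 0xACCB = 0x0F594
  0xF594 + 0x586D = 0x14E01 → wrap carry → 0x4E02
  0x4E02 + 0x4E6D = 0x09C6F
One's-complement sum = 0x9C6F.
Checksum = ~0x9C6F & 0xFFFF = 0x6390.

6390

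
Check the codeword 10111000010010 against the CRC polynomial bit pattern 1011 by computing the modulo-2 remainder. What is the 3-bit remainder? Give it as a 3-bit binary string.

000

Modulo-2 division of 10111000010010 by 1011:
  pos 0: 1011 XOR 1011 = 0000
  pos 4: 1000 XOR 1011 = 0011
  pos 6: 1101 XOR 1011 = 0110
  pos 7: 1100 XOR 1011 = 0111
  pos 8: 1110 XOR 1011 = 0101
  pos 9: 1011 XOR 1011 = 0000
Remainder = 000 (zero — the frame passes the CRC check).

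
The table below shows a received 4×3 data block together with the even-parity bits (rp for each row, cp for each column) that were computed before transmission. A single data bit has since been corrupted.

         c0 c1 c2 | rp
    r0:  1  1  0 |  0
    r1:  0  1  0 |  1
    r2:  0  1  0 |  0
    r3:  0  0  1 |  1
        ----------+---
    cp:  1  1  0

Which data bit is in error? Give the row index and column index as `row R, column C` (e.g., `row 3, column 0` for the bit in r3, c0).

Recompute each row's even parity and compare to rp:
  r0: data parity 0, sent rp 0 → ok
  r1: data parity 1, sent rp 1 → ok
  r2: data parity 1, sent rp 0 → mismatch
  r3: data parity 1, sent rp 1 → ok
Recompute each column's even parity and compare to cp:
  c0: data parity 1, sent cp 1 → ok
  c1: data parity 1, sent cp 1 → ok
  c2: data parity 1, sent cp 0 → mismatch
Exactly one row (r2) and one column (c2) fail → the flipped bit is at their intersection.

row 2, column 2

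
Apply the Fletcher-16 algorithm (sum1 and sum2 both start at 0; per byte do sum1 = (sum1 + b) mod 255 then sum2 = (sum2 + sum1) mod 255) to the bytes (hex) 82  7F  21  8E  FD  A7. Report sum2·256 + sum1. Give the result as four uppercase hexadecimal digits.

6057

Running sums (mod 255):
  after byte 0 (82): sum1=130, sum2=130
  after byte 1 (7F): sum1=2, sum2=132
  after byte 2 (21): sum1=35, sum2=167
  after byte 3 (8E): sum1=177, sum2=89
  after byte 4 (FD): sum1=175, sum2=9
  after byte 5 (A7): sum1=87, sum2=96
Checksum = sum2·256 + sum1 = 96·256 + 87 = 24663 = 0x6057.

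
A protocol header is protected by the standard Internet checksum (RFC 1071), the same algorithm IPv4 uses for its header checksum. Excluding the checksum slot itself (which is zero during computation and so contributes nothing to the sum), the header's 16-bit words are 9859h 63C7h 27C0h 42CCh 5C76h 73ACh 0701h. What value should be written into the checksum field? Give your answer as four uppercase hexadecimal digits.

C22E

One's-complement addition (fold any carry out of bit 15 back into bit 0):
  0x9859 + 0x63C7 = 0x0FC20
  0xFC20 + 0x27C0 = 0x123E0 → wrap carry → 0x23E1
  0x23E1 + 0x42CC = 0x066AD
  0x66AD + 0x5C76 = 0x0C323
  0xC323 + 0x73AC = 0x136CF → wrap carry → 0x36D0
  0x36D0 + 0x0701 = 0x03DD1
One's-complement sum = 0x3DD1.
Checksum = ~0x3DD1 & 0xFFFF = 0xC22E.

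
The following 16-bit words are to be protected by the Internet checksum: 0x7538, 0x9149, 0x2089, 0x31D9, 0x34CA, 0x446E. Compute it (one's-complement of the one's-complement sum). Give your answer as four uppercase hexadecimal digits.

2DE3

One's-complement addition (fold any carry out of bit 15 back into bit 0):
  0x7538 + 0x9149 = 0x10681 → wrap carry → 0x0682
  0x0682 + 0x2089 = 0x0270B
  0x270B + 0x31D9 = 0x058E4
  0x58E4 + 0x34CA = 0x08DAE
  0x8DAE + 0x446E = 0x0D21C
One's-complement sum = 0xD21C.
Checksum = ~0xD21C & 0xFFFF = 0x2DE3.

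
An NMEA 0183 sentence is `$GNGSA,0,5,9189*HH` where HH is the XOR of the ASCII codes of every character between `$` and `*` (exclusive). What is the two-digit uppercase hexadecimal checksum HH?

XOR the ASCII codes of the payload characters:
  'G' = 0x47 → acc = 0x47
  'N' = 0x4E → acc = 0x09
  'G' = 0x47 → acc = 0x4E
  'S' = 0x53 → acc = 0x1D
  'A' = 0x41 → acc = 0x5C
  ',' = 0x2C → acc = 0x70
  '0' = 0x30 → acc = 0x40
  ',' = 0x2C → acc = 0x6C
  '5' = 0x35 → acc = 0x59
  ',' = 0x2C → acc = 0x75
  '9' = 0x39 → acc = 0x4C
  '1' = 0x31 → acc = 0x7D
  '8' = 0x38 → acc = 0x45
  '9' = 0x39 → acc = 0x7C
Checksum = 0x7C.

7C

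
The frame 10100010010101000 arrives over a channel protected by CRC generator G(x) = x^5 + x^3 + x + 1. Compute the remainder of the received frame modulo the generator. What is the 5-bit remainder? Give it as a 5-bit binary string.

Modulo-2 division of 10100010010101000 by 101011:
  pos 0: 101000 XOR 101011 = 000011
  pos 4: 111001 XOR 101011 = 010010
  pos 5: 100100 XOR 101011 = 001111
  pos 7: 111110 XOR 101011 = 010101
  pos 8: 101011 XOR 101011 = 000000
Remainder = 00000 (zero — the frame passes the CRC check).

00000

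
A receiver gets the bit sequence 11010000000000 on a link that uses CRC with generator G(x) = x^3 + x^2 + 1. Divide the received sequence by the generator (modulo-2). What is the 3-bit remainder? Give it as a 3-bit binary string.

000

Modulo-2 division of 11010000000000 by 1101:
  pos 0: 1101 XOR 1101 = 0000
Remainder = 000 (zero — the frame passes the CRC check).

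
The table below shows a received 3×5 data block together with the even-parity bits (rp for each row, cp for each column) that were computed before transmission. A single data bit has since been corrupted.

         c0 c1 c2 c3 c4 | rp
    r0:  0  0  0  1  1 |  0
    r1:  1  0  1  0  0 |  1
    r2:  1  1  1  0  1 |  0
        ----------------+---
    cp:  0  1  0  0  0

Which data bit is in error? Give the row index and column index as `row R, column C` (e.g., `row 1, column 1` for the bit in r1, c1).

row 1, column 3

Recompute each row's even parity and compare to rp:
  r0: data parity 0, sent rp 0 → ok
  r1: data parity 0, sent rp 1 → mismatch
  r2: data parity 0, sent rp 0 → ok
Recompute each column's even parity and compare to cp:
  c0: data parity 0, sent cp 0 → ok
  c1: data parity 1, sent cp 1 → ok
  c2: data parity 0, sent cp 0 → ok
  c3: data parity 1, sent cp 0 → mismatch
  c4: data parity 0, sent cp 0 → ok
Exactly one row (r1) and one column (c3) fail → the flipped bit is at their intersection.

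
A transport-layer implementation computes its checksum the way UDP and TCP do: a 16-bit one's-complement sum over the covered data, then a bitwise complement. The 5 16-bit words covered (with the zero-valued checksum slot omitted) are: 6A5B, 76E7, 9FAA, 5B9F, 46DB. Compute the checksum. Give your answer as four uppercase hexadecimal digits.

One's-complement addition (fold any carry out of bit 15 back into bit 0):
  0x6A5B + 0x76E7 = 0x0E142
  0xE142 + 0x9FAA = 0x180EC → wrap carry → 0x80ED
  0x80ED + 0x5B9F = 0x0DC8C
  0xDC8C + 0x46DB = 0x12367 → wrap carry → 0x2368
One's-complement sum = 0x2368.
Checksum = ~0x2368 & 0xFFFF = 0xDC97.

DC97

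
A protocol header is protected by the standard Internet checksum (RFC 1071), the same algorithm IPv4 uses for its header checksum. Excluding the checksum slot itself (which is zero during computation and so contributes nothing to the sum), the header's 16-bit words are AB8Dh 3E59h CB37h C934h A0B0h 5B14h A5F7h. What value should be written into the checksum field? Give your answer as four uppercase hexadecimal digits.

DFEF

One's-complement addition (fold any carry out of bit 15 back into bit 0):
  0xAB8D + 0x3E59 = 0x0E9E6
  0xE9E6 + 0xCB37 = 0x1B51D → wrap carry → 0xB51E
  0xB51E + 0xC934 = 0x17E52 → wrap carry → 0x7E53
  0x7E53 + 0xA0B0 = 0x11F03 → wrap carry → 0x1F04
  0x1F04 + 0x5B14 = 0x07A18
  0x7A18 + 0xA5F7 = 0x1200F → wrap carry → 0x2010
One's-complement sum = 0x2010.
Checksum = ~0x2010 & 0xFFFF = 0xDFEF.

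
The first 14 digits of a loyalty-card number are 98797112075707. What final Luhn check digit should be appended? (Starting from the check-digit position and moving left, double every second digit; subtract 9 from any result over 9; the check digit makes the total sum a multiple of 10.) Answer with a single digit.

4

Partial digits right→left: 7 0 7 5 7 0 2 1 1 7 9 7 8 9
Double every second digit counting from the check-digit position (so the 1st, 3rd, 5th, ... of the partial from the right).
  doubled (with −9 where >9): 5 5 5 4 2 9 7 → sum 37
  kept as-is: 0 5 0 1 7 7 9 → sum 29
Total = 37 + 29 = 66.
Check digit = (10 − (66 mod 10)) mod 10 = 4.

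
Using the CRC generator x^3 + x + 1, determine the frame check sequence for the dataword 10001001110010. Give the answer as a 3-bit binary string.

Append 3 zeros: 10001001110010000. Divide by 1011 (XOR where the leading bit is 1):
  pos 0: 1000 XOR 1011 = 0011
  pos 2: 1110 XOR 1011 = 0101
  pos 3: 1010 XOR 1011 = 0001
  pos 6: 1111 XOR 1011 = 0100
  pos 7: 1000 XOR 1011 = 0011
  pos 9: 1101 XOR 1011 = 0110
  pos 10: 1100 XOR 1011 = 0111
  pos 11: 1110 XOR 1011 = 0101
  pos 12: 1010 XOR 1011 = 0001
Remainder (last 3 bits) = 010. This is the CRC / FCS.

010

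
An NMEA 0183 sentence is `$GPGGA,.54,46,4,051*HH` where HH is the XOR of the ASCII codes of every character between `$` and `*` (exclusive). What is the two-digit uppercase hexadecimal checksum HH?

7B

XOR the ASCII codes of the payload characters:
  'G' = 0x47 → acc = 0x47
  'P' = 0x50 → acc = 0x17
  'G' = 0x47 → acc = 0x50
  'G' = 0x47 → acc = 0x17
  'A' = 0x41 → acc = 0x56
  ',' = 0x2C → acc = 0x7A
  '.' = 0x2E → acc = 0x54
  '5' = 0x35 → acc = 0x61
  '4' = 0x34 → acc = 0x55
  ',' = 0x2C → acc = 0x79
  '4' = 0x34 → acc = 0x4D
  '6' = 0x36 → acc = 0x7B
  ',' = 0x2C → acc = 0x57
  '4' = 0x34 → acc = 0x63
  ',' = 0x2C → acc = 0x4F
  '0' = 0x30 → acc = 0x7F
  '5' = 0x35 → acc = 0x4A
  '1' = 0x31 → acc = 0x7B
Checksum = 0x7B.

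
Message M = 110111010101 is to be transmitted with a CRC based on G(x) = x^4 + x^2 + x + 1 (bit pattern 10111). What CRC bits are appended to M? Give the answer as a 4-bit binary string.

1100

Append 4 zeros: 1101110101010000. Divide by 10111 (XOR where the leading bit is 1):
  pos 0: 11011 XOR 10111 = 01100
  pos 1: 11001 XOR 10111 = 01110
  pos 2: 11100 XOR 10111 = 01011
  pos 3: 10111 XOR 10111 = 00000
  pos 9: 10100 XOR 10111 = 00011
Remainder (last 4 bits) = 1100. This is the CRC / FCS.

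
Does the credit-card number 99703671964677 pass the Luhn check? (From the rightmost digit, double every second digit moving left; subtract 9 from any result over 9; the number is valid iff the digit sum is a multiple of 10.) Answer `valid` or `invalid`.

invalid

From the right, keep odd positions and double even positions (subtract 9 from any doubled value over 9):
  doubled (positions 2,4,...): 5 8 9 5 6 5 9 → sum 47
  kept (positions 1,3,...): 7 6 6 1 6 0 9 → sum 35
Total = 82.
82 mod 10 = 2, so the number is invalid.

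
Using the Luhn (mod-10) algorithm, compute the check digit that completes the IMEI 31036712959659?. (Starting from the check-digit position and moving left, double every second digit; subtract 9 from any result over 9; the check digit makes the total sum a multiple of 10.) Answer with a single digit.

Partial digits right→left: 9 5 6 9 5 9 2 1 7 6 3 0 1 3
Double every second digit counting from the check-digit position (so the 1st, 3rd, 5th, ... of the partial from the right).
  doubled (with −9 where >9): 9 3 1 4 5 6 2 → sum 30
  kept as-is: 5 9 9 1 6 0 3 → sum 33
Total = 30 + 33 = 63.
Check digit = (10 − (63 mod 10)) mod 10 = 7.

7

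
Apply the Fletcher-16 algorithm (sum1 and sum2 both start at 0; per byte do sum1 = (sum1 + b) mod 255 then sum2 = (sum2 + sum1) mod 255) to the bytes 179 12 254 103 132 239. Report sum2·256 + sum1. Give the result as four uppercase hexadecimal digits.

Running sums (mod 255):
  after byte 0 (179): sum1=179, sum2=179
  after byte 1 (12): sum1=191, sum2=115
  after byte 2 (254): sum1=190, sum2=50
  after byte 3 (103): sum1=38, sum2=88
  after byte 4 (132): sum1=170, sum2=3
  after byte 5 (239): sum1=154, sum2=157
Checksum = sum2·256 + sum1 = 157·256 + 154 = 40346 = 0x9D9A.

9D9A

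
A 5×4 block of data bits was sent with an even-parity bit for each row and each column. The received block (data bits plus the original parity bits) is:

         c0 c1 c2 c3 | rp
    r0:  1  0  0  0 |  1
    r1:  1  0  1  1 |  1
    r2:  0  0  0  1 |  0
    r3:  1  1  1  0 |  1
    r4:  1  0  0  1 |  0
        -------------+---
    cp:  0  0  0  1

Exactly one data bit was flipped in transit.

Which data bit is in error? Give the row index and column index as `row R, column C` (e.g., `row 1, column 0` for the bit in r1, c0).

row 2, column 1

Recompute each row's even parity and compare to rp:
  r0: data parity 1, sent rp 1 → ok
  r1: data parity 1, sent rp 1 → ok
  r2: data parity 1, sent rp 0 → mismatch
  r3: data parity 1, sent rp 1 → ok
  r4: data parity 0, sent rp 0 → ok
Recompute each column's even parity and compare to cp:
  c0: data parity 0, sent cp 0 → ok
  c1: data parity 1, sent cp 0 → mismatch
  c2: data parity 0, sent cp 0 → ok
  c3: data parity 1, sent cp 1 → ok
Exactly one row (r2) and one column (c1) fail → the flipped bit is at their intersection.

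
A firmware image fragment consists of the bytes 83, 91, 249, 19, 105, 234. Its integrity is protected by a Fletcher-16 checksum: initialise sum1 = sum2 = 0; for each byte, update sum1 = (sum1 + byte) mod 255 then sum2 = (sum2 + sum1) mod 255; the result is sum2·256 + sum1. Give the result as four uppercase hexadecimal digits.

Running sums (mod 255):
  after byte 0 (83): sum1=83, sum2=83
  after byte 1 (91): sum1=174, sum2=2
  after byte 2 (249): sum1=168, sum2=170
  after byte 3 (19): sum1=187, sum2=102
  after byte 4 (105): sum1=37, sum2=139
  after byte 5 (234): sum1=16, sum2=155
Checksum = sum2·256 + sum1 = 155·256 + 16 = 39696 = 0x9B10.

9B10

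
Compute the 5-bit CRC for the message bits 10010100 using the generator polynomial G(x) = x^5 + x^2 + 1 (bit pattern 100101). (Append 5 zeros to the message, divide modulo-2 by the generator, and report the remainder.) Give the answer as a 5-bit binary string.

00000

Append 5 zeros: 1001010000000. Divide by 100101 (XOR where the leading bit is 1):
  pos 0: 100101 XOR 100101 = 000000
Remainder (last 5 bits) = 00000. This is the CRC / FCS.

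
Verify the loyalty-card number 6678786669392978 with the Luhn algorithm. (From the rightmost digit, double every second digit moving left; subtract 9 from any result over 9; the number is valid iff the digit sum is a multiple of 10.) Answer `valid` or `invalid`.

From the right, keep odd positions and double even positions (subtract 9 from any doubled value over 9):
  doubled (positions 2,4,...): 5 4 6 3 3 5 5 3 → sum 34
  kept (positions 1,3,...): 8 9 9 9 6 8 8 6 → sum 63
Total = 97.
97 mod 10 = 7, so the number is invalid.

invalid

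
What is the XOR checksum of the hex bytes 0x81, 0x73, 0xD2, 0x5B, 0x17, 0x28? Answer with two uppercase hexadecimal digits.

XOR the bytes together:
  start with 0x81
  0x81 ⊕ 0x73 = 0xF2
  0xF2 ⊕ 0xD2 = 0x20
  0x20 ⊕ 0x5B = 0x7B
  0x7B ⊕ 0x17 = 0x6C
  0x6C ⊕ 0x28 = 0x44

44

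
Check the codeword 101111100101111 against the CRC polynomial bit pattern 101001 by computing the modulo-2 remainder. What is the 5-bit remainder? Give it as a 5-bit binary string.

Modulo-2 division of 101111100101111 by 101001:
  pos 0: 101111 XOR 101001 = 000110
  pos 3: 110100 XOR 101001 = 011101
  pos 4: 111011 XOR 101001 = 010010
  pos 5: 100100 XOR 101001 = 001101
  pos 7: 110111 XOR 101001 = 011110
  pos 8: 111101 XOR 101001 = 010100
  pos 9: 101001 XOR 101001 = 000000
Remainder = 00000 (zero — the frame passes the CRC check).

00000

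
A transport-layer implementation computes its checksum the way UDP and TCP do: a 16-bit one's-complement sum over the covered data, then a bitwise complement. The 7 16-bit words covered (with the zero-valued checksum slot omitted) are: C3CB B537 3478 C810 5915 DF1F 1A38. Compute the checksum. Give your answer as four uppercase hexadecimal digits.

3806

One's-complement addition (fold any carry out of bit 15 back into bit 0):
  0xC3CB + 0xB537 = 0x17902 → wrap carry → 0x7903
  0x7903 + 0x3478 = 0x0AD7B
  0xAD7B + 0xC810 = 0x1758B → wrap carry → 0x758C
  0x758C + 0x5915 = 0x0CEA1
  0xCEA1 + 0xDF1F = 0x1ADC0 → wrap carry → 0xADC1
  0xADC1 + 0x1A38 = 0x0C7F9
One's-complement sum = 0xC7F9.
Checksum = ~0xC7F9 & 0xFFFF = 0x3806.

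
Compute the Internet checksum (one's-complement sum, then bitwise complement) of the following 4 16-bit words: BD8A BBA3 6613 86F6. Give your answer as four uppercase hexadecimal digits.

99C7

One's-complement addition (fold any carry out of bit 15 back into bit 0):
  0xBD8A + 0xBBA3 = 0x1792D → wrap carry → 0x792E
  0x792E + 0x6613 = 0x0DF41
  0xDF41 + 0x86F6 = 0x16637 → wrap carry → 0x6638
One's-complement sum = 0x6638.
Checksum = ~0x6638 & 0xFFFF = 0x99C7.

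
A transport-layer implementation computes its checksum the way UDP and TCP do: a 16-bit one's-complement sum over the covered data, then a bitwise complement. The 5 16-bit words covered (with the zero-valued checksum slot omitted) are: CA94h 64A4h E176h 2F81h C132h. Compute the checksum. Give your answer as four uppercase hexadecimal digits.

One's-complement addition (fold any carry out of bit 15 back into bit 0):
  0xCA94 + 0x64A4 = 0x12F38 → wrap carry → 0x2F39
  0x2F39 + 0xE176 = 0x110AF → wrap carry → 0x10B0
  0x10B0 + 0x2F81 = 0x04031
  0x4031 + 0xC132 = 0x10163 → wrap carry → 0x0164
One's-complement sum = 0x0164.
Checksum = ~0x0164 & 0xFFFF = 0xFE9B.

FE9B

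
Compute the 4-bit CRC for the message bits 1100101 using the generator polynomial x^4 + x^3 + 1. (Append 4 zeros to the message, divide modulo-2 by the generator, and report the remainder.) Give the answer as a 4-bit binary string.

1001

Append 4 zeros: 11001010000. Divide by 11001 (XOR where the leading bit is 1):
  pos 0: 11001 XOR 11001 = 00000
  pos 6: 10000 XOR 11001 = 01001
Remainder (last 4 bits) = 1001. This is the CRC / FCS.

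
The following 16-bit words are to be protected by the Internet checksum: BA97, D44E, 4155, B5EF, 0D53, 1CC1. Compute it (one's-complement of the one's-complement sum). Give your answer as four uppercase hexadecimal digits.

One's-complement addition (fold any carry out of bit 15 back into bit 0):
  0xBA97 + 0xD44E = 0x18EE5 → wrap carry → 0x8EE6
  0x8EE6 + 0x4155 = 0x0D03B
  0xD03B + 0xB5EF = 0x1862A → wrap carry → 0x862B
  0x862B + 0x0D53 = 0x0937E
  0x937E + 0x1CC1 = 0x0B03F
One's-complement sum = 0xB03F.
Checksum = ~0xB03F & 0xFFFF = 0x4FC0.

4FC0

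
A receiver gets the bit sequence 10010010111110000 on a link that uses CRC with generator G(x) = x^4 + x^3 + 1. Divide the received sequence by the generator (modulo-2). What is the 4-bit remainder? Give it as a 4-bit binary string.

Modulo-2 division of 10010010111110000 by 11001:
  pos 0: 10010 XOR 11001 = 01011
  pos 1: 10110 XOR 11001 = 01111
  pos 2: 11111 XOR 11001 = 00110
  pos 4: 11001 XOR 11001 = 00000
  pos 9: 11110 XOR 11001 = 00111
  pos 11: 11100 XOR 11001 = 00101
Remainder = 1010 (nonzero — an error is detected).

1010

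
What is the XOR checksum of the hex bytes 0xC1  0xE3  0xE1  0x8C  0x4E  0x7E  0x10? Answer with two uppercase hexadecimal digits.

XOR the bytes together:
  start with 0xC1
  0xC1 ⊕ 0xE3 = 0x22
  0x22 ⊕ 0xE1 = 0xC3
  0xC3 ⊕ 0x8C = 0x4F
  0x4F ⊕ 0x4E = 0x01
  0x01 ⊕ 0x7E = 0x7F
  0x7F ⊕ 0x10 = 0x6F

6F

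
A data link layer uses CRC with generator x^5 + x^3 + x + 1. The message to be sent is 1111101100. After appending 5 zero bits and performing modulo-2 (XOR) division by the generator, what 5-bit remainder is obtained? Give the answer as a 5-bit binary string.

Append 5 zeros: 111110110000000. Divide by 101011 (XOR where the leading bit is 1):
  pos 0: 111110 XOR 101011 = 010101
  pos 1: 101011 XOR 101011 = 000000
  pos 7: 100000 XOR 101011 = 001011
  pos 9: 101100 XOR 101011 = 000111
Remainder (last 5 bits) = 00111. This is the CRC / FCS.

00111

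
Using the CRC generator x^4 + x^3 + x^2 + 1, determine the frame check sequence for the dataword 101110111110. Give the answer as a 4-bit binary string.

Append 4 zeros: 1011101111100000. Divide by 11101 (XOR where the leading bit is 1):
  pos 0: 10111 XOR 11101 = 01010
  pos 1: 10100 XOR 11101 = 01001
  pos 2: 10011 XOR 11101 = 01110
  pos 3: 11101 XOR 11101 = 00000
  pos 8: 11100 XOR 11101 = 00001
Remainder (last 4 bits) = 1000. This is the CRC / FCS.

1000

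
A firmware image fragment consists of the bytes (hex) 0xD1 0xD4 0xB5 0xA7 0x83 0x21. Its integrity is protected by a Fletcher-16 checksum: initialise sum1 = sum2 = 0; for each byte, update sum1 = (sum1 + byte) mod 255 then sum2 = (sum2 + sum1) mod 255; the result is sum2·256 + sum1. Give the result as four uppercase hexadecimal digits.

09A8

Running sums (mod 255):
  after byte 0 (0xD1): sum1=209, sum2=209
  after byte 1 (0xD4): sum1=166, sum2=120
  after byte 2 (0xB5): sum1=92, sum2=212
  after byte 3 (0xA7): sum1=4, sum2=216
  after byte 4 (0x83): sum1=135, sum2=96
  after byte 5 (0x21): sum1=168, sum2=9
Checksum = sum2·256 + sum1 = 9·256 + 168 = 2472 = 0x09A8.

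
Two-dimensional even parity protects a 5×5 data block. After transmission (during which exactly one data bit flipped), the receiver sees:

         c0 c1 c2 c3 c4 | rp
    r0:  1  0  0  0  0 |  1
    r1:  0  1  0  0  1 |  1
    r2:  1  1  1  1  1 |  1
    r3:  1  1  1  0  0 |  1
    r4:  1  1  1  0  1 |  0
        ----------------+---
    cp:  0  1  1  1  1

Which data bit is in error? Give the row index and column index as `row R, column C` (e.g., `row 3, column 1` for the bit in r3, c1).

Recompute each row's even parity and compare to rp:
  r0: data parity 1, sent rp 1 → ok
  r1: data parity 0, sent rp 1 → mismatch
  r2: data parity 1, sent rp 1 → ok
  r3: data parity 1, sent rp 1 → ok
  r4: data parity 0, sent rp 0 → ok
Recompute each column's even parity and compare to cp:
  c0: data parity 0, sent cp 0 → ok
  c1: data parity 0, sent cp 1 → mismatch
  c2: data parity 1, sent cp 1 → ok
  c3: data parity 1, sent cp 1 → ok
  c4: data parity 1, sent cp 1 → ok
Exactly one row (r1) and one column (c1) fail → the flipped bit is at their intersection.

row 1, column 1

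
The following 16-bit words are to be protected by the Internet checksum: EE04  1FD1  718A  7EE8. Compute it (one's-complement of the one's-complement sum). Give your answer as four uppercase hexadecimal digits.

01B7

One's-complement addition (fold any carry out of bit 15 back into bit 0):
  0xEE04 + 0x1FD1 = 0x10DD5 → wrap carry → 0x0DD6
  0x0DD6 + 0x718A = 0x07F60
  0x7F60 + 0x7EE8 = 0x0FE48
One's-complement sum = 0xFE48.
Checksum = ~0xFE48 & 0xFFFF = 0x01B7.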